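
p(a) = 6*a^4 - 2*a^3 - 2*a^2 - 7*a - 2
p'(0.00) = -7.00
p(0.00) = -2.00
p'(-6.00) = -5383.00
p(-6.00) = 8176.00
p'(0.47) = -7.71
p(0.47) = -5.65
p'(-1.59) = -112.28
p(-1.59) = 50.46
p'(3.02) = 587.24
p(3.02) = 402.62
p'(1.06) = 10.60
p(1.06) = -6.47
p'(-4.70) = -2612.49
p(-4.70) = 3122.17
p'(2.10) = 180.40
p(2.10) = 72.65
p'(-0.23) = -6.69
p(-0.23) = -0.45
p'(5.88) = 4641.17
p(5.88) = 6653.43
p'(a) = 24*a^3 - 6*a^2 - 4*a - 7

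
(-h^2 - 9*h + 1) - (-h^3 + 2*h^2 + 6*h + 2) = h^3 - 3*h^2 - 15*h - 1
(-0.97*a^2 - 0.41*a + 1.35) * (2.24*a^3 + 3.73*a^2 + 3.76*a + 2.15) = -2.1728*a^5 - 4.5365*a^4 - 2.1525*a^3 + 1.4084*a^2 + 4.1945*a + 2.9025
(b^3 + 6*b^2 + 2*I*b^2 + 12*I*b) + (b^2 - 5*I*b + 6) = b^3 + 7*b^2 + 2*I*b^2 + 7*I*b + 6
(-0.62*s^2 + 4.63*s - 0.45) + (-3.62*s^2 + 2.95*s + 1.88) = -4.24*s^2 + 7.58*s + 1.43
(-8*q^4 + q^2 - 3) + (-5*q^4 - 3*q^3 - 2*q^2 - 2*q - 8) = -13*q^4 - 3*q^3 - q^2 - 2*q - 11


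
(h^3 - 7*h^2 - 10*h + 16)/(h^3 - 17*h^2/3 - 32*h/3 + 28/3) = 3*(h^2 - 9*h + 8)/(3*h^2 - 23*h + 14)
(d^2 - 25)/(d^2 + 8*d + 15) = (d - 5)/(d + 3)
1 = 1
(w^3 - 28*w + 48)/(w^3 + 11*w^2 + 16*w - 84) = (w - 4)/(w + 7)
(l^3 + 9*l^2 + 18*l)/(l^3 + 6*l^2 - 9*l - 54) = l/(l - 3)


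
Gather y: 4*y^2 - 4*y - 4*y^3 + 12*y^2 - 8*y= -4*y^3 + 16*y^2 - 12*y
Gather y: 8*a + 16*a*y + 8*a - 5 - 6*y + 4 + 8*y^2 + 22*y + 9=16*a + 8*y^2 + y*(16*a + 16) + 8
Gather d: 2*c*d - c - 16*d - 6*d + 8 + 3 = -c + d*(2*c - 22) + 11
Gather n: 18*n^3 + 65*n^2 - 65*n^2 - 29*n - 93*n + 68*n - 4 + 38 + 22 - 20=18*n^3 - 54*n + 36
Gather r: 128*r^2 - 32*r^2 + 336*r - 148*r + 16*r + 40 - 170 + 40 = 96*r^2 + 204*r - 90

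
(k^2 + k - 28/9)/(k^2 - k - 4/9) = (3*k + 7)/(3*k + 1)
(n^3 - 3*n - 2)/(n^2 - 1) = (n^2 - n - 2)/(n - 1)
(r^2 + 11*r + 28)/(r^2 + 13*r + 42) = (r + 4)/(r + 6)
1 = 1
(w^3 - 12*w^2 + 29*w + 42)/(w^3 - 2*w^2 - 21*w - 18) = (w - 7)/(w + 3)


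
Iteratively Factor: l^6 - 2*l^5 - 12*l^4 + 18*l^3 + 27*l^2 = (l - 3)*(l^5 + l^4 - 9*l^3 - 9*l^2) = (l - 3)*(l + 3)*(l^4 - 2*l^3 - 3*l^2) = (l - 3)*(l + 1)*(l + 3)*(l^3 - 3*l^2) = l*(l - 3)*(l + 1)*(l + 3)*(l^2 - 3*l) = l^2*(l - 3)*(l + 1)*(l + 3)*(l - 3)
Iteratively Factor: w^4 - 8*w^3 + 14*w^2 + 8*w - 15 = (w - 3)*(w^3 - 5*w^2 - w + 5) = (w - 5)*(w - 3)*(w^2 - 1) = (w - 5)*(w - 3)*(w - 1)*(w + 1)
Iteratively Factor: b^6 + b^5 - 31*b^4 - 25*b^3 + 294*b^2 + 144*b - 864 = (b - 4)*(b^5 + 5*b^4 - 11*b^3 - 69*b^2 + 18*b + 216) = (b - 4)*(b + 3)*(b^4 + 2*b^3 - 17*b^2 - 18*b + 72) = (b - 4)*(b - 2)*(b + 3)*(b^3 + 4*b^2 - 9*b - 36) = (b - 4)*(b - 3)*(b - 2)*(b + 3)*(b^2 + 7*b + 12) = (b - 4)*(b - 3)*(b - 2)*(b + 3)*(b + 4)*(b + 3)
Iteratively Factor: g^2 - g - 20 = (g - 5)*(g + 4)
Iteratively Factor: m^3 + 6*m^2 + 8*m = (m + 2)*(m^2 + 4*m) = (m + 2)*(m + 4)*(m)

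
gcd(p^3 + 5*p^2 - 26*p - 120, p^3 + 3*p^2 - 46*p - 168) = p^2 + 10*p + 24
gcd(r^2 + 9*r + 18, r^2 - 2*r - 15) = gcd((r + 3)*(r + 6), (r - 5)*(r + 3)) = r + 3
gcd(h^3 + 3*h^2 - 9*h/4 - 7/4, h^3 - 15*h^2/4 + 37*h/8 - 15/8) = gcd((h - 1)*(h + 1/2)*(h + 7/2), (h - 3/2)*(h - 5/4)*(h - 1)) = h - 1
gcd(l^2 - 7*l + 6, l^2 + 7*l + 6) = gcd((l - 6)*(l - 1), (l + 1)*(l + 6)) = 1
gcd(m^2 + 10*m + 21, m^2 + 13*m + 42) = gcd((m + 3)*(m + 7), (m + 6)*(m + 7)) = m + 7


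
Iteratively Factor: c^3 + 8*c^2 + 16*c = (c + 4)*(c^2 + 4*c) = (c + 4)^2*(c)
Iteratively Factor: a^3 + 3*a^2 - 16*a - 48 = (a - 4)*(a^2 + 7*a + 12) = (a - 4)*(a + 4)*(a + 3)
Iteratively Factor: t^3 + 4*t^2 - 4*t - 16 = (t - 2)*(t^2 + 6*t + 8) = (t - 2)*(t + 2)*(t + 4)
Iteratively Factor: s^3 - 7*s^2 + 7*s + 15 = (s - 5)*(s^2 - 2*s - 3) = (s - 5)*(s - 3)*(s + 1)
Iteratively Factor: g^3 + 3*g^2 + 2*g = (g)*(g^2 + 3*g + 2) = g*(g + 1)*(g + 2)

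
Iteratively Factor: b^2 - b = (b - 1)*(b)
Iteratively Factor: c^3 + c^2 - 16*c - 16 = (c + 1)*(c^2 - 16) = (c + 1)*(c + 4)*(c - 4)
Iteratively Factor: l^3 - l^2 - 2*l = (l)*(l^2 - l - 2) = l*(l + 1)*(l - 2)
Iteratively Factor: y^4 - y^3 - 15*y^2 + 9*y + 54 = (y - 3)*(y^3 + 2*y^2 - 9*y - 18) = (y - 3)*(y + 3)*(y^2 - y - 6) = (y - 3)^2*(y + 3)*(y + 2)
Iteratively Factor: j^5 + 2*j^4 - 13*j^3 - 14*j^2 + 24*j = (j)*(j^4 + 2*j^3 - 13*j^2 - 14*j + 24) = j*(j - 1)*(j^3 + 3*j^2 - 10*j - 24) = j*(j - 1)*(j + 2)*(j^2 + j - 12) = j*(j - 1)*(j + 2)*(j + 4)*(j - 3)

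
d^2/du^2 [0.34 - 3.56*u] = 0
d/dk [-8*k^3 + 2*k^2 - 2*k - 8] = -24*k^2 + 4*k - 2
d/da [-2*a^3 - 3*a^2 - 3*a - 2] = -6*a^2 - 6*a - 3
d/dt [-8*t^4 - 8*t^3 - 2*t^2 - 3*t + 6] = -32*t^3 - 24*t^2 - 4*t - 3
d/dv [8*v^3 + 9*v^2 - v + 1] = 24*v^2 + 18*v - 1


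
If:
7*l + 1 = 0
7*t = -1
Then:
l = -1/7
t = -1/7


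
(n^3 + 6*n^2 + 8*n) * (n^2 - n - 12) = n^5 + 5*n^4 - 10*n^3 - 80*n^2 - 96*n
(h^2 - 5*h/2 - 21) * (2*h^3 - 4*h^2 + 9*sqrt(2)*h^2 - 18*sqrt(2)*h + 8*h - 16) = 2*h^5 - 9*h^4 + 9*sqrt(2)*h^4 - 81*sqrt(2)*h^3/2 - 24*h^3 - 144*sqrt(2)*h^2 + 48*h^2 - 128*h + 378*sqrt(2)*h + 336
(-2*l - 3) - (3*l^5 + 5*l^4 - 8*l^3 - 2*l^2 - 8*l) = -3*l^5 - 5*l^4 + 8*l^3 + 2*l^2 + 6*l - 3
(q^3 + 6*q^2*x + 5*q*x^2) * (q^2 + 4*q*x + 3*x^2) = q^5 + 10*q^4*x + 32*q^3*x^2 + 38*q^2*x^3 + 15*q*x^4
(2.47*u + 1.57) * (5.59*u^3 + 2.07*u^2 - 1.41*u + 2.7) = 13.8073*u^4 + 13.8892*u^3 - 0.2328*u^2 + 4.4553*u + 4.239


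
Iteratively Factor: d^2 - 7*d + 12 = (d - 4)*(d - 3)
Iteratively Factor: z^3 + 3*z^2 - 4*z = (z - 1)*(z^2 + 4*z) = (z - 1)*(z + 4)*(z)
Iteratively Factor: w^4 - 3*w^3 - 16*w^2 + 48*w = (w - 4)*(w^3 + w^2 - 12*w) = w*(w - 4)*(w^2 + w - 12) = w*(w - 4)*(w + 4)*(w - 3)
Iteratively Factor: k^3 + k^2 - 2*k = (k - 1)*(k^2 + 2*k) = (k - 1)*(k + 2)*(k)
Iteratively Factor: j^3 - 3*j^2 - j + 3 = (j - 3)*(j^2 - 1) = (j - 3)*(j + 1)*(j - 1)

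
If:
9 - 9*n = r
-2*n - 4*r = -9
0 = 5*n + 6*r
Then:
No Solution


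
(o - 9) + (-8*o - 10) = -7*o - 19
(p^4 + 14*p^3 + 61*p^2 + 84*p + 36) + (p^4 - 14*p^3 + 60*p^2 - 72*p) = 2*p^4 + 121*p^2 + 12*p + 36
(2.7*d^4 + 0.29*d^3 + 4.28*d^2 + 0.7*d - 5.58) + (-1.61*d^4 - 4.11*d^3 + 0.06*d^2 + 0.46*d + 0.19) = 1.09*d^4 - 3.82*d^3 + 4.34*d^2 + 1.16*d - 5.39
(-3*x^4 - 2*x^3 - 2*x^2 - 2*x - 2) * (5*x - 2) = -15*x^5 - 4*x^4 - 6*x^3 - 6*x^2 - 6*x + 4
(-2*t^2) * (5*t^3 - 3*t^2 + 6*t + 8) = -10*t^5 + 6*t^4 - 12*t^3 - 16*t^2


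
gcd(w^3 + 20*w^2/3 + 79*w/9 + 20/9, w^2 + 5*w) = w + 5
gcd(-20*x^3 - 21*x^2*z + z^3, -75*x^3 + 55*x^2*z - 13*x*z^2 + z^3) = 5*x - z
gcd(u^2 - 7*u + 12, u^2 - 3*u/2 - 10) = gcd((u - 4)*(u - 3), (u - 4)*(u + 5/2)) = u - 4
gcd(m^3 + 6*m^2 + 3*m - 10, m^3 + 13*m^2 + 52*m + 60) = m^2 + 7*m + 10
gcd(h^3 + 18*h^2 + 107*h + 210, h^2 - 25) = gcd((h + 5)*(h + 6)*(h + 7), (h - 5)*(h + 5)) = h + 5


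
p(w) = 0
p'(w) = 0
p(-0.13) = 0.00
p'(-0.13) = 0.00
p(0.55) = 0.00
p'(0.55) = 0.00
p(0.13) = 0.00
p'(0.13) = 0.00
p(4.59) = 0.00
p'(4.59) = 0.00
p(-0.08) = 0.00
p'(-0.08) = 0.00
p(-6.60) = 0.00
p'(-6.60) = 0.00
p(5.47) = 0.00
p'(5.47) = 0.00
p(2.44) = 0.00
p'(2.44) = 0.00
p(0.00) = 0.00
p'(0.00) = 0.00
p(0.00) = 0.00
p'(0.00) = 0.00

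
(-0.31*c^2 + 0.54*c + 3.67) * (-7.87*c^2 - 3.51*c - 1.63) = 2.4397*c^4 - 3.1617*c^3 - 30.273*c^2 - 13.7619*c - 5.9821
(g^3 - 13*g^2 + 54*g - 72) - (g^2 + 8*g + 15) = g^3 - 14*g^2 + 46*g - 87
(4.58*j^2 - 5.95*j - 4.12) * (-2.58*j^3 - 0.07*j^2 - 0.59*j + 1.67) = -11.8164*j^5 + 15.0304*j^4 + 8.3439*j^3 + 11.4475*j^2 - 7.5057*j - 6.8804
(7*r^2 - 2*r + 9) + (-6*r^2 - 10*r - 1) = r^2 - 12*r + 8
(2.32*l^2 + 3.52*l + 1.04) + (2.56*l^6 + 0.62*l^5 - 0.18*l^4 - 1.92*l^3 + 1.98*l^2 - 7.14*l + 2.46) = 2.56*l^6 + 0.62*l^5 - 0.18*l^4 - 1.92*l^3 + 4.3*l^2 - 3.62*l + 3.5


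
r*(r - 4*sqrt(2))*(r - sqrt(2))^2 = r^4 - 6*sqrt(2)*r^3 + 18*r^2 - 8*sqrt(2)*r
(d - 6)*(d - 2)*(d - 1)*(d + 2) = d^4 - 7*d^3 + 2*d^2 + 28*d - 24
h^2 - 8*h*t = h*(h - 8*t)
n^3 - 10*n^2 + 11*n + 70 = (n - 7)*(n - 5)*(n + 2)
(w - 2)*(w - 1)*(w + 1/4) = w^3 - 11*w^2/4 + 5*w/4 + 1/2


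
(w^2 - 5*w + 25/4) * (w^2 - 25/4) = w^4 - 5*w^3 + 125*w/4 - 625/16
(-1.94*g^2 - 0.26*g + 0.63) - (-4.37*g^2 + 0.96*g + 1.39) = 2.43*g^2 - 1.22*g - 0.76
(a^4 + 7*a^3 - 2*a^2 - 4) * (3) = 3*a^4 + 21*a^3 - 6*a^2 - 12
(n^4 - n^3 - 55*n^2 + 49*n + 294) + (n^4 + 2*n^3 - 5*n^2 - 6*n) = 2*n^4 + n^3 - 60*n^2 + 43*n + 294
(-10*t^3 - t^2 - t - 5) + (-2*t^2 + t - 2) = -10*t^3 - 3*t^2 - 7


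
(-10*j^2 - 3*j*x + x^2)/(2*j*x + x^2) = (-5*j + x)/x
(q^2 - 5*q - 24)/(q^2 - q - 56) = (q + 3)/(q + 7)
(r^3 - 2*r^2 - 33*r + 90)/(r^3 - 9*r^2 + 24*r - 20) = (r^2 + 3*r - 18)/(r^2 - 4*r + 4)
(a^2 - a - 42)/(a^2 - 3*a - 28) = (a + 6)/(a + 4)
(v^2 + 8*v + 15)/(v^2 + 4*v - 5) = (v + 3)/(v - 1)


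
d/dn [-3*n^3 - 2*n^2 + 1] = n*(-9*n - 4)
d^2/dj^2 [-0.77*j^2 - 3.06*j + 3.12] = -1.54000000000000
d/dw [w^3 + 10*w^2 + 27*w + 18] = 3*w^2 + 20*w + 27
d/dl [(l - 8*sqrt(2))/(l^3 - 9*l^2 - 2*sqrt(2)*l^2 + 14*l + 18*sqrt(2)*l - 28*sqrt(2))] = (l^3 - 9*l^2 - 2*sqrt(2)*l^2 + 14*l + 18*sqrt(2)*l - (l - 8*sqrt(2))*(3*l^2 - 18*l - 4*sqrt(2)*l + 14 + 18*sqrt(2)) - 28*sqrt(2))/(l^3 - 9*l^2 - 2*sqrt(2)*l^2 + 14*l + 18*sqrt(2)*l - 28*sqrt(2))^2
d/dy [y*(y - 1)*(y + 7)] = 3*y^2 + 12*y - 7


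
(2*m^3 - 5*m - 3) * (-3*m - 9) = -6*m^4 - 18*m^3 + 15*m^2 + 54*m + 27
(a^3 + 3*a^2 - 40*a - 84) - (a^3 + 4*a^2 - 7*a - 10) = -a^2 - 33*a - 74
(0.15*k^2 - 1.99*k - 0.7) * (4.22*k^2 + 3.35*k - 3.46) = 0.633*k^4 - 7.8953*k^3 - 10.1395*k^2 + 4.5404*k + 2.422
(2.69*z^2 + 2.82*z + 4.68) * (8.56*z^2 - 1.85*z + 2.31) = 23.0264*z^4 + 19.1627*z^3 + 41.0577*z^2 - 2.1438*z + 10.8108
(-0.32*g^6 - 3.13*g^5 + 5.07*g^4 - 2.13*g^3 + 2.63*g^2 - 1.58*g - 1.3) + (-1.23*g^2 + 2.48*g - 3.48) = -0.32*g^6 - 3.13*g^5 + 5.07*g^4 - 2.13*g^3 + 1.4*g^2 + 0.9*g - 4.78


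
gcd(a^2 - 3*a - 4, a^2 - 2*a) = 1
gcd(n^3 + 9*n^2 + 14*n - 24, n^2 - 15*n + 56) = 1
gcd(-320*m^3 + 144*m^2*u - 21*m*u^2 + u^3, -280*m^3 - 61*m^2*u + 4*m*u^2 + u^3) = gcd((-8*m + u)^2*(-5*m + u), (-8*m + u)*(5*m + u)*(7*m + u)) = -8*m + u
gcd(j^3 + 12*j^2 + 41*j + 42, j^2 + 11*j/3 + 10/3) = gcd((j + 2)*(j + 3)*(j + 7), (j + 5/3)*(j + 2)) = j + 2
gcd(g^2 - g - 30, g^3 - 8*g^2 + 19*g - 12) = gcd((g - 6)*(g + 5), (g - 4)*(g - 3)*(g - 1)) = 1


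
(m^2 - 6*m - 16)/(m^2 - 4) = (m - 8)/(m - 2)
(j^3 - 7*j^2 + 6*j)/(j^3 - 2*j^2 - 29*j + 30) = j/(j + 5)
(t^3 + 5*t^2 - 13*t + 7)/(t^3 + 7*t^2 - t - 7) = (t - 1)/(t + 1)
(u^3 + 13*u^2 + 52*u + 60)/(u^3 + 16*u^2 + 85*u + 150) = (u + 2)/(u + 5)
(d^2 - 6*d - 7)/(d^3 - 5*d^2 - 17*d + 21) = (d + 1)/(d^2 + 2*d - 3)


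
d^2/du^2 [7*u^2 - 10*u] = 14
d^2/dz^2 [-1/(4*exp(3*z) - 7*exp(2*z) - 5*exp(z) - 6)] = (2*(-12*exp(2*z) + 14*exp(z) + 5)^2*exp(z) + (36*exp(2*z) - 28*exp(z) - 5)*(-4*exp(3*z) + 7*exp(2*z) + 5*exp(z) + 6))*exp(z)/(-4*exp(3*z) + 7*exp(2*z) + 5*exp(z) + 6)^3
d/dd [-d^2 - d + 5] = -2*d - 1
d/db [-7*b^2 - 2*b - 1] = -14*b - 2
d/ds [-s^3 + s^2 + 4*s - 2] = -3*s^2 + 2*s + 4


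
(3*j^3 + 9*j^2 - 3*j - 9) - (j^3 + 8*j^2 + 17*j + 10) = 2*j^3 + j^2 - 20*j - 19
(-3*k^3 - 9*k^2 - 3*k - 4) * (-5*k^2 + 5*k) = 15*k^5 + 30*k^4 - 30*k^3 + 5*k^2 - 20*k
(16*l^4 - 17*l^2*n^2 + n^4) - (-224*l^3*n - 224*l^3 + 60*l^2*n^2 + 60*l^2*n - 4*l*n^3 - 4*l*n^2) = 16*l^4 + 224*l^3*n + 224*l^3 - 77*l^2*n^2 - 60*l^2*n + 4*l*n^3 + 4*l*n^2 + n^4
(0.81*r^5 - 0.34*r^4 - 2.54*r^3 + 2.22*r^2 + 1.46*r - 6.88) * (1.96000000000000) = 1.5876*r^5 - 0.6664*r^4 - 4.9784*r^3 + 4.3512*r^2 + 2.8616*r - 13.4848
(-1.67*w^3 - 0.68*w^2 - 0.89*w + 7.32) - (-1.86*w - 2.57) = -1.67*w^3 - 0.68*w^2 + 0.97*w + 9.89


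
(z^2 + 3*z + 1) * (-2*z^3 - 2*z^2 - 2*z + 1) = -2*z^5 - 8*z^4 - 10*z^3 - 7*z^2 + z + 1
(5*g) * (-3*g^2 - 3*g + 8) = -15*g^3 - 15*g^2 + 40*g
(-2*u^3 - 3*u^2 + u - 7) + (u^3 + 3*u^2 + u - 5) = -u^3 + 2*u - 12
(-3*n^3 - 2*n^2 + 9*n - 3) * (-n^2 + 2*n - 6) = 3*n^5 - 4*n^4 + 5*n^3 + 33*n^2 - 60*n + 18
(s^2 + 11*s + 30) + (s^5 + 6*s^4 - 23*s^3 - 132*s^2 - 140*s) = s^5 + 6*s^4 - 23*s^3 - 131*s^2 - 129*s + 30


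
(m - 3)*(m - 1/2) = m^2 - 7*m/2 + 3/2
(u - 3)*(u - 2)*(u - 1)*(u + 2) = u^4 - 4*u^3 - u^2 + 16*u - 12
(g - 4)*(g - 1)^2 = g^3 - 6*g^2 + 9*g - 4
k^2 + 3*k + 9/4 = (k + 3/2)^2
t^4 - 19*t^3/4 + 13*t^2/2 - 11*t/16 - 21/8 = (t - 2)*(t - 7/4)*(t - 3/2)*(t + 1/2)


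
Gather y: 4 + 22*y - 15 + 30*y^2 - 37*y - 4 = 30*y^2 - 15*y - 15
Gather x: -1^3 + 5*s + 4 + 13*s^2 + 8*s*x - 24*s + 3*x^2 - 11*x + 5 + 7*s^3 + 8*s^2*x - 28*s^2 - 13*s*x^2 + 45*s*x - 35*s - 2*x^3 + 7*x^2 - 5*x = 7*s^3 - 15*s^2 - 54*s - 2*x^3 + x^2*(10 - 13*s) + x*(8*s^2 + 53*s - 16) + 8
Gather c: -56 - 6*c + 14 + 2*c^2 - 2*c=2*c^2 - 8*c - 42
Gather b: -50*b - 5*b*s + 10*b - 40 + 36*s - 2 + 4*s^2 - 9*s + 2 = b*(-5*s - 40) + 4*s^2 + 27*s - 40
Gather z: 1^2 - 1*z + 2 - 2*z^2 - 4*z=-2*z^2 - 5*z + 3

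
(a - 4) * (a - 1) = a^2 - 5*a + 4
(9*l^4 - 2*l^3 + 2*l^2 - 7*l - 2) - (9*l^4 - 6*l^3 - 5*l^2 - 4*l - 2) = 4*l^3 + 7*l^2 - 3*l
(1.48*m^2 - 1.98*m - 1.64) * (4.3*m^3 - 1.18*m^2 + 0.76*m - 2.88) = 6.364*m^5 - 10.2604*m^4 - 3.5908*m^3 - 3.832*m^2 + 4.456*m + 4.7232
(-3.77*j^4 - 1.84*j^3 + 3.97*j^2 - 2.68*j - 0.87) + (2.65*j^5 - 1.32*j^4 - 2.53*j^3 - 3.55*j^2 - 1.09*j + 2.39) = 2.65*j^5 - 5.09*j^4 - 4.37*j^3 + 0.42*j^2 - 3.77*j + 1.52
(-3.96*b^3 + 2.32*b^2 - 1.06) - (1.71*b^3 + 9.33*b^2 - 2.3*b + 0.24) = -5.67*b^3 - 7.01*b^2 + 2.3*b - 1.3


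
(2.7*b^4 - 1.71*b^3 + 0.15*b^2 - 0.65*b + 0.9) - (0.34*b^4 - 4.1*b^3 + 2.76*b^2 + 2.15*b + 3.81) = 2.36*b^4 + 2.39*b^3 - 2.61*b^2 - 2.8*b - 2.91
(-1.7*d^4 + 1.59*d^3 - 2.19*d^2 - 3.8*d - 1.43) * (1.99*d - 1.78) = -3.383*d^5 + 6.1901*d^4 - 7.1883*d^3 - 3.6638*d^2 + 3.9183*d + 2.5454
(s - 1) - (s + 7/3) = -10/3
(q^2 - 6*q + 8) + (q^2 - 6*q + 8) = 2*q^2 - 12*q + 16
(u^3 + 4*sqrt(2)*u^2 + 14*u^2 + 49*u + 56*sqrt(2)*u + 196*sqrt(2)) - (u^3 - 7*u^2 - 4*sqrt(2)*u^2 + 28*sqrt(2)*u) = 8*sqrt(2)*u^2 + 21*u^2 + 28*sqrt(2)*u + 49*u + 196*sqrt(2)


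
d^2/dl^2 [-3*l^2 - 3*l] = -6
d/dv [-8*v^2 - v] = -16*v - 1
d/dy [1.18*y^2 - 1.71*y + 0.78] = 2.36*y - 1.71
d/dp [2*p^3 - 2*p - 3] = 6*p^2 - 2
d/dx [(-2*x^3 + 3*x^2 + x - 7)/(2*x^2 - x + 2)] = (-4*x^4 + 4*x^3 - 17*x^2 + 40*x - 5)/(4*x^4 - 4*x^3 + 9*x^2 - 4*x + 4)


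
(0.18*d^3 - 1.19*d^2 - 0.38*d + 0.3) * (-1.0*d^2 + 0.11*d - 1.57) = -0.18*d^5 + 1.2098*d^4 - 0.0335*d^3 + 1.5265*d^2 + 0.6296*d - 0.471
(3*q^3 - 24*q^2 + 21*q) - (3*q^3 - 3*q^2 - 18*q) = -21*q^2 + 39*q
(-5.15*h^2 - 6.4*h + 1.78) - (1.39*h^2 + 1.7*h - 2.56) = -6.54*h^2 - 8.1*h + 4.34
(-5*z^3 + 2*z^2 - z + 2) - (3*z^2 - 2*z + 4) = -5*z^3 - z^2 + z - 2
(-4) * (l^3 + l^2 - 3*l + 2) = -4*l^3 - 4*l^2 + 12*l - 8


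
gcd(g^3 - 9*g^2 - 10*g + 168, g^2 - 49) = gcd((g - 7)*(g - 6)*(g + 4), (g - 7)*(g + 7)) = g - 7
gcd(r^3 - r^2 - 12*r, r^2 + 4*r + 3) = r + 3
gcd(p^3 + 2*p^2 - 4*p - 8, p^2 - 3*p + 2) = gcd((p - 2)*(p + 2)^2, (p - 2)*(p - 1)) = p - 2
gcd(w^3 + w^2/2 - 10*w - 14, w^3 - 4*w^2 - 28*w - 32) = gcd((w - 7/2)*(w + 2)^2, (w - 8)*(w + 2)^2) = w^2 + 4*w + 4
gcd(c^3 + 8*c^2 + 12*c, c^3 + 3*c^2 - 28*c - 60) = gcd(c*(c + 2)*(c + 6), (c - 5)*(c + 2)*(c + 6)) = c^2 + 8*c + 12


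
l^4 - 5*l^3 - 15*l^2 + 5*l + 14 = (l - 7)*(l - 1)*(l + 1)*(l + 2)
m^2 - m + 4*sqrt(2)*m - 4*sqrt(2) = (m - 1)*(m + 4*sqrt(2))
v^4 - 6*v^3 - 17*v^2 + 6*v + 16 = (v - 8)*(v - 1)*(v + 1)*(v + 2)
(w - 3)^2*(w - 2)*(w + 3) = w^4 - 5*w^3 - 3*w^2 + 45*w - 54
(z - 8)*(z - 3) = z^2 - 11*z + 24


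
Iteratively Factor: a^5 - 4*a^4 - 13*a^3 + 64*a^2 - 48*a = (a + 4)*(a^4 - 8*a^3 + 19*a^2 - 12*a) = a*(a + 4)*(a^3 - 8*a^2 + 19*a - 12) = a*(a - 4)*(a + 4)*(a^2 - 4*a + 3) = a*(a - 4)*(a - 1)*(a + 4)*(a - 3)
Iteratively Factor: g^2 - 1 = (g + 1)*(g - 1)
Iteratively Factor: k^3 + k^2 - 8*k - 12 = (k + 2)*(k^2 - k - 6) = (k + 2)^2*(k - 3)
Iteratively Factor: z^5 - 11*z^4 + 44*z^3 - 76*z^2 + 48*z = (z)*(z^4 - 11*z^3 + 44*z^2 - 76*z + 48) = z*(z - 2)*(z^3 - 9*z^2 + 26*z - 24) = z*(z - 2)^2*(z^2 - 7*z + 12) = z*(z - 4)*(z - 2)^2*(z - 3)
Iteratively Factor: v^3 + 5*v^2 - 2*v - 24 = (v - 2)*(v^2 + 7*v + 12) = (v - 2)*(v + 4)*(v + 3)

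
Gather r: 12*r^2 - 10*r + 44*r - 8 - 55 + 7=12*r^2 + 34*r - 56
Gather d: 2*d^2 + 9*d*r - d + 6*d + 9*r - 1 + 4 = 2*d^2 + d*(9*r + 5) + 9*r + 3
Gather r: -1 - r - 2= -r - 3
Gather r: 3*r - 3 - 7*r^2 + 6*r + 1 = -7*r^2 + 9*r - 2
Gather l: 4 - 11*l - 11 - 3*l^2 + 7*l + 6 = -3*l^2 - 4*l - 1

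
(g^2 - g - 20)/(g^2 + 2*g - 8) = (g - 5)/(g - 2)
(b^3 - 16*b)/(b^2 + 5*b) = (b^2 - 16)/(b + 5)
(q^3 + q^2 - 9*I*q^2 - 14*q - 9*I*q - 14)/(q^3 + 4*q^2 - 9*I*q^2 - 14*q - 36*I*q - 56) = (q + 1)/(q + 4)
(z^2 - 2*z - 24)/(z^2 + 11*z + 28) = (z - 6)/(z + 7)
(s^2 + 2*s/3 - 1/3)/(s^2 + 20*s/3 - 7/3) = (s + 1)/(s + 7)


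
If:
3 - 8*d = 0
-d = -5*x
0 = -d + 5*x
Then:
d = 3/8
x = 3/40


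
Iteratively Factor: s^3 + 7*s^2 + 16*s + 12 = (s + 2)*(s^2 + 5*s + 6) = (s + 2)*(s + 3)*(s + 2)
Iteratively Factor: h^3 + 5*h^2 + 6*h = (h)*(h^2 + 5*h + 6) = h*(h + 3)*(h + 2)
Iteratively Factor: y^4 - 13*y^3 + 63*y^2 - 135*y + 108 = (y - 3)*(y^3 - 10*y^2 + 33*y - 36) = (y - 4)*(y - 3)*(y^2 - 6*y + 9) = (y - 4)*(y - 3)^2*(y - 3)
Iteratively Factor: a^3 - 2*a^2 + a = (a - 1)*(a^2 - a) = a*(a - 1)*(a - 1)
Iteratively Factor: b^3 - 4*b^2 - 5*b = (b)*(b^2 - 4*b - 5) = b*(b + 1)*(b - 5)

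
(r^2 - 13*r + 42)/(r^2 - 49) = (r - 6)/(r + 7)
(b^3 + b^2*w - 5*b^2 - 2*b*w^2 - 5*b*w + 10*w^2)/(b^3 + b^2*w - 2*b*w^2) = (b - 5)/b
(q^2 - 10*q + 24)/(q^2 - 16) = (q - 6)/(q + 4)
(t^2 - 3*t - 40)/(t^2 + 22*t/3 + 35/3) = 3*(t - 8)/(3*t + 7)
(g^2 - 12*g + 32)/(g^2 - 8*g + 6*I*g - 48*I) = (g - 4)/(g + 6*I)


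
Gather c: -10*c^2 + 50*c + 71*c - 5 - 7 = -10*c^2 + 121*c - 12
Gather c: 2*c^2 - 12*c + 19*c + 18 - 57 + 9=2*c^2 + 7*c - 30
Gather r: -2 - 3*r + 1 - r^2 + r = -r^2 - 2*r - 1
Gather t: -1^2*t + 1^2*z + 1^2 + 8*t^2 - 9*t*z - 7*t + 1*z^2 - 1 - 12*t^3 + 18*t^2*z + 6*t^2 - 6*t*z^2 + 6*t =-12*t^3 + t^2*(18*z + 14) + t*(-6*z^2 - 9*z - 2) + z^2 + z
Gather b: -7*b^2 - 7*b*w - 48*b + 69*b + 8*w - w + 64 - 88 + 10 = -7*b^2 + b*(21 - 7*w) + 7*w - 14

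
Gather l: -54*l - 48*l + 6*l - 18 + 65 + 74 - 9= 112 - 96*l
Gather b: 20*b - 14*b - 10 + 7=6*b - 3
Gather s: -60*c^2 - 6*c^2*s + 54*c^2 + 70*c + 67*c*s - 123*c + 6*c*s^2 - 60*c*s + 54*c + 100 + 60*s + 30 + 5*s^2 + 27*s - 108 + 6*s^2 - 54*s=-6*c^2 + c + s^2*(6*c + 11) + s*(-6*c^2 + 7*c + 33) + 22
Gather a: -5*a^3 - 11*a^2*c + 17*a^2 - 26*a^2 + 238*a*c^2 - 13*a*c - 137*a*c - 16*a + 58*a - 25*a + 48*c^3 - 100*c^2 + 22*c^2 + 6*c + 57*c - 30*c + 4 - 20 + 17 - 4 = -5*a^3 + a^2*(-11*c - 9) + a*(238*c^2 - 150*c + 17) + 48*c^3 - 78*c^2 + 33*c - 3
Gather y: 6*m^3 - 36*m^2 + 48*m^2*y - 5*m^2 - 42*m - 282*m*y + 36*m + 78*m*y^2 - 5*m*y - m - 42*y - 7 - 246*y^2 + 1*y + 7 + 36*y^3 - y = 6*m^3 - 41*m^2 - 7*m + 36*y^3 + y^2*(78*m - 246) + y*(48*m^2 - 287*m - 42)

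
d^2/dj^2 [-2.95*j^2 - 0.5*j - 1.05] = -5.90000000000000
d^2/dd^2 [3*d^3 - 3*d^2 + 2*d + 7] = 18*d - 6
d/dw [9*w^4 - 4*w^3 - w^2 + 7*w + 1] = 36*w^3 - 12*w^2 - 2*w + 7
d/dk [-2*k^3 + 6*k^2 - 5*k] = -6*k^2 + 12*k - 5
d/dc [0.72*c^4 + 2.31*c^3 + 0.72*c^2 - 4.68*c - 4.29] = 2.88*c^3 + 6.93*c^2 + 1.44*c - 4.68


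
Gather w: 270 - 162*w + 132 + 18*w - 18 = 384 - 144*w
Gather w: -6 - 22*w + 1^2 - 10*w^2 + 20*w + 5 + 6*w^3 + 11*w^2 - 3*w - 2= 6*w^3 + w^2 - 5*w - 2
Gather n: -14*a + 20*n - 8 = -14*a + 20*n - 8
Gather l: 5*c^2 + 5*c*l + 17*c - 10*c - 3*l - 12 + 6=5*c^2 + 7*c + l*(5*c - 3) - 6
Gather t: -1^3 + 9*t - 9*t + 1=0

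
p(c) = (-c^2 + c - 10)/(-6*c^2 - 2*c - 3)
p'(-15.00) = 0.00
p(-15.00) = 0.19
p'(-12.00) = 0.00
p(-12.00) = 0.20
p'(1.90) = -0.26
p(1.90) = 0.41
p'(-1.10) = 1.73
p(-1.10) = 1.53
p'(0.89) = -1.30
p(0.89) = 1.04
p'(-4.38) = 0.05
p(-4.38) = 0.31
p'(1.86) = -0.27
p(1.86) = 0.42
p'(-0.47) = 2.82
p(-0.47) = 3.16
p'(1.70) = -0.34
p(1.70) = 0.47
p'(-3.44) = 0.10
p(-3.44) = 0.38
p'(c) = (1 - 2*c)/(-6*c^2 - 2*c - 3) + (12*c + 2)*(-c^2 + c - 10)/(-6*c^2 - 2*c - 3)^2 = (8*c^2 - 114*c - 23)/(36*c^4 + 24*c^3 + 40*c^2 + 12*c + 9)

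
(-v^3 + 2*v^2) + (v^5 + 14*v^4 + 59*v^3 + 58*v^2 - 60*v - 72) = v^5 + 14*v^4 + 58*v^3 + 60*v^2 - 60*v - 72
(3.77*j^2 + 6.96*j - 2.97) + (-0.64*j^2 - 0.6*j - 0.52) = 3.13*j^2 + 6.36*j - 3.49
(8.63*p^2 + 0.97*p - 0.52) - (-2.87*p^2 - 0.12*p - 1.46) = 11.5*p^2 + 1.09*p + 0.94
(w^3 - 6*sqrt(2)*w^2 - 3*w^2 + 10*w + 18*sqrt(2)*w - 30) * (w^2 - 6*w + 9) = w^5 - 9*w^4 - 6*sqrt(2)*w^4 + 37*w^3 + 54*sqrt(2)*w^3 - 162*sqrt(2)*w^2 - 117*w^2 + 162*sqrt(2)*w + 270*w - 270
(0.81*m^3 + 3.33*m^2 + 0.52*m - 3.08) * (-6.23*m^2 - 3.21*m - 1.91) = -5.0463*m^5 - 23.346*m^4 - 15.476*m^3 + 11.1589*m^2 + 8.8936*m + 5.8828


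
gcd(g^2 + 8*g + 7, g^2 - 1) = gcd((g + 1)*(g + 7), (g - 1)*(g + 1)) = g + 1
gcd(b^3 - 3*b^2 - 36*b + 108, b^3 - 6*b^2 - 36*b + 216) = b^2 - 36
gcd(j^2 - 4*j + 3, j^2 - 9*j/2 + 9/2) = j - 3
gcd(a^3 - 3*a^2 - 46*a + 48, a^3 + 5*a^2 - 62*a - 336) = a^2 - 2*a - 48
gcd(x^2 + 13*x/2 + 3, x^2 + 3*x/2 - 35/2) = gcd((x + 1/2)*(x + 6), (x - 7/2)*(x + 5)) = 1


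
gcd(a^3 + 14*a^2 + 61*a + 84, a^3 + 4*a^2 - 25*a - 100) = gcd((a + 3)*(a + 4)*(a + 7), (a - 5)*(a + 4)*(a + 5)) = a + 4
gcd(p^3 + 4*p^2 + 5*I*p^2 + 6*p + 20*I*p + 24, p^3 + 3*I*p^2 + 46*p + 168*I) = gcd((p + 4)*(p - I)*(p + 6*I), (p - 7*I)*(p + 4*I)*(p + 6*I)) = p + 6*I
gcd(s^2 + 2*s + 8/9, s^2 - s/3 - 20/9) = s + 4/3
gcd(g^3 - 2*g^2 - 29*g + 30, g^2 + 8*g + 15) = g + 5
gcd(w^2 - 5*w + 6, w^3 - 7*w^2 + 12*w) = w - 3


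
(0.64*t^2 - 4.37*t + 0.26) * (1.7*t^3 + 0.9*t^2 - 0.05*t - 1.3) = 1.088*t^5 - 6.853*t^4 - 3.523*t^3 - 0.3795*t^2 + 5.668*t - 0.338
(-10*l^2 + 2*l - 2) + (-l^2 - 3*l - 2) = -11*l^2 - l - 4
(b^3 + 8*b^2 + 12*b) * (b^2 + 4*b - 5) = b^5 + 12*b^4 + 39*b^3 + 8*b^2 - 60*b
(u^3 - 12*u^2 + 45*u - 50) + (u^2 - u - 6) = u^3 - 11*u^2 + 44*u - 56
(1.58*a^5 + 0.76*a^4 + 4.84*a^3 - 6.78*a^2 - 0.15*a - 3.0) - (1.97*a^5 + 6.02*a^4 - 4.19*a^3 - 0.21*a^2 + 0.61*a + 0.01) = -0.39*a^5 - 5.26*a^4 + 9.03*a^3 - 6.57*a^2 - 0.76*a - 3.01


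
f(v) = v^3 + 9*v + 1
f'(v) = 3*v^2 + 9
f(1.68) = 20.86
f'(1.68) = 17.47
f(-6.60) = -345.90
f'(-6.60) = 139.68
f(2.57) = 41.10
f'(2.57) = 28.81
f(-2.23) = -30.16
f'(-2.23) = 23.92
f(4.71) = 147.88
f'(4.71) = 75.55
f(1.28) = 14.62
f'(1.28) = 13.92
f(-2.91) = -49.83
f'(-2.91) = 34.40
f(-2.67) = -42.06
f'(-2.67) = 30.39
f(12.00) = 1837.00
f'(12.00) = 441.00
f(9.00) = 811.00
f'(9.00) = 252.00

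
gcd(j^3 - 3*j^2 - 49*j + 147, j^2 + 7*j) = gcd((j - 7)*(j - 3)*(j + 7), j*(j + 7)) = j + 7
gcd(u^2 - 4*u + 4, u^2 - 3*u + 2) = u - 2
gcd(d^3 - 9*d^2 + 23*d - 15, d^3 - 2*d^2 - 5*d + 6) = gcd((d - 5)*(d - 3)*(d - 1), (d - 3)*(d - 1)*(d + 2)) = d^2 - 4*d + 3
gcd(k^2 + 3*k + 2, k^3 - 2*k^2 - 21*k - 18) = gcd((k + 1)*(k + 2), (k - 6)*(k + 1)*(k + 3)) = k + 1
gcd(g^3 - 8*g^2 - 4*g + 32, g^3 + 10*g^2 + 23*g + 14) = g + 2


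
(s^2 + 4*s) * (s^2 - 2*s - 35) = s^4 + 2*s^3 - 43*s^2 - 140*s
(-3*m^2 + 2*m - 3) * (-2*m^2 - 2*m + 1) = 6*m^4 + 2*m^3 - m^2 + 8*m - 3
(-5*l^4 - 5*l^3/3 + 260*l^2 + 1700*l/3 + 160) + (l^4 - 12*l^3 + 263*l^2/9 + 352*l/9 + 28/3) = -4*l^4 - 41*l^3/3 + 2603*l^2/9 + 5452*l/9 + 508/3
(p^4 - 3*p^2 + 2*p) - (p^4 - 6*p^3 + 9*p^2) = 6*p^3 - 12*p^2 + 2*p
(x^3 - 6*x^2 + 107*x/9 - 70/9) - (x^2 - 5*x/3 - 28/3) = x^3 - 7*x^2 + 122*x/9 + 14/9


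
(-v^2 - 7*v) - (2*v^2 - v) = -3*v^2 - 6*v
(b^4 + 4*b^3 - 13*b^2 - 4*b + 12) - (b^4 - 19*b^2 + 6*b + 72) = 4*b^3 + 6*b^2 - 10*b - 60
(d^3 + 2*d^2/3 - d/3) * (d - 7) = d^4 - 19*d^3/3 - 5*d^2 + 7*d/3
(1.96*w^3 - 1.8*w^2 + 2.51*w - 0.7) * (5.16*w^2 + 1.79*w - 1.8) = 10.1136*w^5 - 5.7796*w^4 + 6.2016*w^3 + 4.1209*w^2 - 5.771*w + 1.26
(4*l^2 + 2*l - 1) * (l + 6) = 4*l^3 + 26*l^2 + 11*l - 6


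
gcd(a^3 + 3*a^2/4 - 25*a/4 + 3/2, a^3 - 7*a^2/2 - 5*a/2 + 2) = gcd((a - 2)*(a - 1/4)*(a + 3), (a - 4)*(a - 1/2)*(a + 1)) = 1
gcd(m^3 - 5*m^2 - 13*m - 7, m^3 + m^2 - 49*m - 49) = m^2 - 6*m - 7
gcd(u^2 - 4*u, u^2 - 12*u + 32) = u - 4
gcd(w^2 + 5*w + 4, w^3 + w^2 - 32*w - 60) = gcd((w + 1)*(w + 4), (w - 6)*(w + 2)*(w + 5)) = 1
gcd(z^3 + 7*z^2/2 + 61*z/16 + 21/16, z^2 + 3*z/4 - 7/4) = z + 7/4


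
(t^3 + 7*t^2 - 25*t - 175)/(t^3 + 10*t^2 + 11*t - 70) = (t - 5)/(t - 2)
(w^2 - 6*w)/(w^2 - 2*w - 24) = w/(w + 4)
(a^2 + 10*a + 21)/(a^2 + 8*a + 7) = (a + 3)/(a + 1)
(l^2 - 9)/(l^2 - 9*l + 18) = (l + 3)/(l - 6)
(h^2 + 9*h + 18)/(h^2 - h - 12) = (h + 6)/(h - 4)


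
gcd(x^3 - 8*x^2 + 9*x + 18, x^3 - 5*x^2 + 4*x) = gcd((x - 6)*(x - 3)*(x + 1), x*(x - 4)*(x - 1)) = 1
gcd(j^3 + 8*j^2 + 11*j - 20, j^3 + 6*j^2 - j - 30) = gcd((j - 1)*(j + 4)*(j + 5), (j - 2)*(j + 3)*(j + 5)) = j + 5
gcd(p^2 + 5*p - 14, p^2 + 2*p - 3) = 1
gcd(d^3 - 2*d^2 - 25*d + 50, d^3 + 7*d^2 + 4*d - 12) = 1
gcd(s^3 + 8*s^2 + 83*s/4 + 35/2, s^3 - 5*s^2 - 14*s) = s + 2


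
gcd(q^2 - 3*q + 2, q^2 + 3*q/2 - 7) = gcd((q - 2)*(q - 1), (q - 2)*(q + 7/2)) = q - 2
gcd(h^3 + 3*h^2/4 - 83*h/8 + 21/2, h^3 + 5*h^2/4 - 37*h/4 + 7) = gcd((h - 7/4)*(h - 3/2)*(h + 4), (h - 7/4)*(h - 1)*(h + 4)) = h^2 + 9*h/4 - 7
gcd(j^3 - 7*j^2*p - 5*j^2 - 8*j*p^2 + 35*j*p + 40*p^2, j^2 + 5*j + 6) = 1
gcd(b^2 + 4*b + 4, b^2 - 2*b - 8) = b + 2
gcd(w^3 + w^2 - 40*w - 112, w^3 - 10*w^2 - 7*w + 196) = w^2 - 3*w - 28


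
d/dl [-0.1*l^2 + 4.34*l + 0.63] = 4.34 - 0.2*l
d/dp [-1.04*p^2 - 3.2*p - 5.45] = -2.08*p - 3.2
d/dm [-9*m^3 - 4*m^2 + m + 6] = -27*m^2 - 8*m + 1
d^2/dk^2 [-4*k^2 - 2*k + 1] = -8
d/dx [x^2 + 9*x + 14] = 2*x + 9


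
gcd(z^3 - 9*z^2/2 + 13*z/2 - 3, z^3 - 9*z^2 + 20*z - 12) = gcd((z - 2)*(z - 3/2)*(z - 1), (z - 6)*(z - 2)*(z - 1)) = z^2 - 3*z + 2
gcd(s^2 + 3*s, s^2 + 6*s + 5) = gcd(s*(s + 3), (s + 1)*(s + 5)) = 1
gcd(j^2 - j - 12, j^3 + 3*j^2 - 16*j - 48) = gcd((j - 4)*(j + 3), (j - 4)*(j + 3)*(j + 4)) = j^2 - j - 12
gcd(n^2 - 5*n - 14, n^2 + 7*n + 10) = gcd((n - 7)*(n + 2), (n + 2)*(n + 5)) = n + 2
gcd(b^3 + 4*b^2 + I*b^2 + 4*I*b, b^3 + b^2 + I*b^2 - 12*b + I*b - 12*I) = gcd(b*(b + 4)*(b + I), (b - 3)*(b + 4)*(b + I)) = b^2 + b*(4 + I) + 4*I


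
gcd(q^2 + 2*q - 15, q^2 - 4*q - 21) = 1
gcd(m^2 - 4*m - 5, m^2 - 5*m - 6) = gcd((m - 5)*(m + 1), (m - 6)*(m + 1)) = m + 1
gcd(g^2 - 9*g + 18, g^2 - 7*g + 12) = g - 3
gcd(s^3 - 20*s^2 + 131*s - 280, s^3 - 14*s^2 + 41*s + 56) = s^2 - 15*s + 56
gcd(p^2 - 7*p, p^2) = p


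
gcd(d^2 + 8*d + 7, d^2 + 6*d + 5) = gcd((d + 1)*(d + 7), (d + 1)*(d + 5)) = d + 1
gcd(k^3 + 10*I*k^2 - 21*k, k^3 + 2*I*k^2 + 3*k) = k^2 + 3*I*k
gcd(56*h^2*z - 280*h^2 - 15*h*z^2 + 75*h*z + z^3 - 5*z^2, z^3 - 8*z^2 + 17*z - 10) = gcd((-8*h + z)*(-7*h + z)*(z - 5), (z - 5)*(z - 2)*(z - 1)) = z - 5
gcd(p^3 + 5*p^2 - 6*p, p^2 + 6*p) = p^2 + 6*p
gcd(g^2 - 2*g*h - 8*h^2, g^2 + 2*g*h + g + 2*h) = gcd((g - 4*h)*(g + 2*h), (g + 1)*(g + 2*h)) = g + 2*h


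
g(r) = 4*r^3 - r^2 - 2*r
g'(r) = 12*r^2 - 2*r - 2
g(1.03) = 1.25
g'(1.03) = 8.67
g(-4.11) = -286.38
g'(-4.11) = 208.93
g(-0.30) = 0.40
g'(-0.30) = -0.32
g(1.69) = 13.07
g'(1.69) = 28.89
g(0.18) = -0.37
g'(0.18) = -1.97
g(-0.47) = 0.30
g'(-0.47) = 1.59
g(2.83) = 76.99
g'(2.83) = 88.45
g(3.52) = 155.03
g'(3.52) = 139.64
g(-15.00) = -13695.00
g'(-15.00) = 2728.00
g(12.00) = 6744.00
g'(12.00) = 1702.00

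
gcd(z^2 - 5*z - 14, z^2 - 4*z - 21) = z - 7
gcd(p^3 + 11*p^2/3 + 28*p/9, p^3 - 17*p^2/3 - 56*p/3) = p^2 + 7*p/3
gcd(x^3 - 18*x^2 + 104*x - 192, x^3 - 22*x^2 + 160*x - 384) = x^2 - 14*x + 48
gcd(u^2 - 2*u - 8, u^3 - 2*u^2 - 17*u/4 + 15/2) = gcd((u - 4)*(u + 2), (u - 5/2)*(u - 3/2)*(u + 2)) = u + 2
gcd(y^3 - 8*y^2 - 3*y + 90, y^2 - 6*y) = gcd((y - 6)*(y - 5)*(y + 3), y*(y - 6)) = y - 6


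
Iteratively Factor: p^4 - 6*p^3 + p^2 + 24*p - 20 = (p - 5)*(p^3 - p^2 - 4*p + 4) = (p - 5)*(p + 2)*(p^2 - 3*p + 2) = (p - 5)*(p - 1)*(p + 2)*(p - 2)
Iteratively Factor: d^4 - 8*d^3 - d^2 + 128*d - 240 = (d - 5)*(d^3 - 3*d^2 - 16*d + 48) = (d - 5)*(d + 4)*(d^2 - 7*d + 12) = (d - 5)*(d - 3)*(d + 4)*(d - 4)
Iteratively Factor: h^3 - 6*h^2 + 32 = (h - 4)*(h^2 - 2*h - 8) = (h - 4)^2*(h + 2)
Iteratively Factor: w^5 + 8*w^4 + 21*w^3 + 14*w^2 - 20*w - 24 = (w + 3)*(w^4 + 5*w^3 + 6*w^2 - 4*w - 8) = (w + 2)*(w + 3)*(w^3 + 3*w^2 - 4) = (w + 2)^2*(w + 3)*(w^2 + w - 2) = (w + 2)^3*(w + 3)*(w - 1)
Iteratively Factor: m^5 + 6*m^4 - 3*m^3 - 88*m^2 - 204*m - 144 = (m - 4)*(m^4 + 10*m^3 + 37*m^2 + 60*m + 36) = (m - 4)*(m + 3)*(m^3 + 7*m^2 + 16*m + 12) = (m - 4)*(m + 2)*(m + 3)*(m^2 + 5*m + 6) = (m - 4)*(m + 2)*(m + 3)^2*(m + 2)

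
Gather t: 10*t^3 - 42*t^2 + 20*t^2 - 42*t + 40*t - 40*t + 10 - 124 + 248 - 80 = 10*t^3 - 22*t^2 - 42*t + 54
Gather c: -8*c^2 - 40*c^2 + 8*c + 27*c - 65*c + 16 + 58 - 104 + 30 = -48*c^2 - 30*c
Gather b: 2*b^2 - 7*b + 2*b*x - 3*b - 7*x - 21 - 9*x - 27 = 2*b^2 + b*(2*x - 10) - 16*x - 48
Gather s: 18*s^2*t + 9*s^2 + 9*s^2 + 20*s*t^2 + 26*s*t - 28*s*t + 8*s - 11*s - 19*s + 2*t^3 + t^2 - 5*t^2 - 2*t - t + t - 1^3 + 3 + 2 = s^2*(18*t + 18) + s*(20*t^2 - 2*t - 22) + 2*t^3 - 4*t^2 - 2*t + 4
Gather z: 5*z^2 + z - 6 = 5*z^2 + z - 6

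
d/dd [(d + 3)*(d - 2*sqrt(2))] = 2*d - 2*sqrt(2) + 3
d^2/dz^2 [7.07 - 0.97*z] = 0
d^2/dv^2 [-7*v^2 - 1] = -14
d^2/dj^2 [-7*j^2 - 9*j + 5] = -14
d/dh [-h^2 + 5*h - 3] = 5 - 2*h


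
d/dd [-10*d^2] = -20*d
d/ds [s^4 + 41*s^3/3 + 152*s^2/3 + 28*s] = 4*s^3 + 41*s^2 + 304*s/3 + 28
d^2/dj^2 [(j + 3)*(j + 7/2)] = 2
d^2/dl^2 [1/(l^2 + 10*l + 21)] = 2*(-l^2 - 10*l + 4*(l + 5)^2 - 21)/(l^2 + 10*l + 21)^3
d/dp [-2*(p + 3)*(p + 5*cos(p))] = -2*p + 2*(p + 3)*(5*sin(p) - 1) - 10*cos(p)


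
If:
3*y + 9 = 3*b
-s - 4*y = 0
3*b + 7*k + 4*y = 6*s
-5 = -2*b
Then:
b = 5/2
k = 13/14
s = 2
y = -1/2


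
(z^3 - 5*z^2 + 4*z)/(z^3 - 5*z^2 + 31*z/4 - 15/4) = 4*z*(z - 4)/(4*z^2 - 16*z + 15)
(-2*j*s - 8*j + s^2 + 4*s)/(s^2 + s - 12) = (-2*j + s)/(s - 3)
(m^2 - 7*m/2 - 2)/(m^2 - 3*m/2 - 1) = (m - 4)/(m - 2)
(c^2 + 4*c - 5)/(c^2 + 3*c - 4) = (c + 5)/(c + 4)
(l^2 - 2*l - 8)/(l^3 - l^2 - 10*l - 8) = 1/(l + 1)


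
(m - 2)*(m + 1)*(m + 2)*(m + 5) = m^4 + 6*m^3 + m^2 - 24*m - 20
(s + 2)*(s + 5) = s^2 + 7*s + 10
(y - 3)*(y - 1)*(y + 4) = y^3 - 13*y + 12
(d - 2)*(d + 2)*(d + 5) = d^3 + 5*d^2 - 4*d - 20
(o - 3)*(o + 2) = o^2 - o - 6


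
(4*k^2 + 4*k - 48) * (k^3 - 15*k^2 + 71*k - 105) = 4*k^5 - 56*k^4 + 176*k^3 + 584*k^2 - 3828*k + 5040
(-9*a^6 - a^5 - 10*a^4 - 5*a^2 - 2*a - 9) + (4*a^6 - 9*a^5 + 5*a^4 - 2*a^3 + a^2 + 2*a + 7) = -5*a^6 - 10*a^5 - 5*a^4 - 2*a^3 - 4*a^2 - 2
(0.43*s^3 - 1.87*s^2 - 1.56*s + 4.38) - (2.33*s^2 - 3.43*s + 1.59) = 0.43*s^3 - 4.2*s^2 + 1.87*s + 2.79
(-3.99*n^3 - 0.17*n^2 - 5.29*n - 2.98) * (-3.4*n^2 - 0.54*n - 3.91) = 13.566*n^5 + 2.7326*n^4 + 33.6787*n^3 + 13.6533*n^2 + 22.2931*n + 11.6518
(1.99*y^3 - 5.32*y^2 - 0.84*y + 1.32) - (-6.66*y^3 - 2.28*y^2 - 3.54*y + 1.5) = 8.65*y^3 - 3.04*y^2 + 2.7*y - 0.18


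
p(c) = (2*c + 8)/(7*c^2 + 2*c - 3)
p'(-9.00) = 0.00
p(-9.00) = -0.02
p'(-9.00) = 0.00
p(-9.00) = -0.02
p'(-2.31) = 0.18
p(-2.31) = 0.11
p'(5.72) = -0.02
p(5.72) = 0.08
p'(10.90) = -0.00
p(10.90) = 0.04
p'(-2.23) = 0.21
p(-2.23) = 0.13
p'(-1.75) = 0.59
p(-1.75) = 0.30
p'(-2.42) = 0.15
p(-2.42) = 0.10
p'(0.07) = -3.75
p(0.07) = -2.88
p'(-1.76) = 0.57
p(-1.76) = 0.30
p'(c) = (-14*c - 2)*(2*c + 8)/(7*c^2 + 2*c - 3)^2 + 2/(7*c^2 + 2*c - 3) = 2*(7*c^2 + 2*c - 2*(c + 4)*(7*c + 1) - 3)/(7*c^2 + 2*c - 3)^2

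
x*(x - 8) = x^2 - 8*x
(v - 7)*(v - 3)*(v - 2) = v^3 - 12*v^2 + 41*v - 42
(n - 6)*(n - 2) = n^2 - 8*n + 12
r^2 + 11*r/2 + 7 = (r + 2)*(r + 7/2)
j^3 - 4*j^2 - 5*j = j*(j - 5)*(j + 1)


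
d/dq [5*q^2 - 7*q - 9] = 10*q - 7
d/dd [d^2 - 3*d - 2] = 2*d - 3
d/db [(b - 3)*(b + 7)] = 2*b + 4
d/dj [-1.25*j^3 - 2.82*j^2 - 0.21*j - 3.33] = -3.75*j^2 - 5.64*j - 0.21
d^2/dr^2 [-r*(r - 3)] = -2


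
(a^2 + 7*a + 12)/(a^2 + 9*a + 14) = (a^2 + 7*a + 12)/(a^2 + 9*a + 14)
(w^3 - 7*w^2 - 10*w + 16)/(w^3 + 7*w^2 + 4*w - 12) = (w - 8)/(w + 6)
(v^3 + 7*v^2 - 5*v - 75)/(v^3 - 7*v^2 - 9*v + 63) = (v^2 + 10*v + 25)/(v^2 - 4*v - 21)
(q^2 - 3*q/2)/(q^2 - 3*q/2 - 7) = q*(3 - 2*q)/(-2*q^2 + 3*q + 14)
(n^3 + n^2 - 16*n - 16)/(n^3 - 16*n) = (n + 1)/n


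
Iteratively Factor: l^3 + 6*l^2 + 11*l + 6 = (l + 1)*(l^2 + 5*l + 6) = (l + 1)*(l + 2)*(l + 3)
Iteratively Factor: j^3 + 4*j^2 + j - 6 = (j + 3)*(j^2 + j - 2) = (j - 1)*(j + 3)*(j + 2)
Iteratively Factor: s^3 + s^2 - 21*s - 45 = (s + 3)*(s^2 - 2*s - 15) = (s - 5)*(s + 3)*(s + 3)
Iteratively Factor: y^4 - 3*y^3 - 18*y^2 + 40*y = (y - 2)*(y^3 - y^2 - 20*y) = y*(y - 2)*(y^2 - y - 20) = y*(y - 2)*(y + 4)*(y - 5)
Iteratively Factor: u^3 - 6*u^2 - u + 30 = (u - 3)*(u^2 - 3*u - 10) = (u - 5)*(u - 3)*(u + 2)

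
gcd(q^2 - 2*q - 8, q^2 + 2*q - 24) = q - 4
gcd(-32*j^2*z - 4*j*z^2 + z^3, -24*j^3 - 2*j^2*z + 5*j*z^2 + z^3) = 4*j + z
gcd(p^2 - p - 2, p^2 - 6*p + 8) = p - 2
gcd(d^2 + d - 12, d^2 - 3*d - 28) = d + 4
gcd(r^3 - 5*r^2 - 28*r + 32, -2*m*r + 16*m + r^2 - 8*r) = r - 8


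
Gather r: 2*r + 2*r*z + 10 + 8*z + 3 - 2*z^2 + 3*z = r*(2*z + 2) - 2*z^2 + 11*z + 13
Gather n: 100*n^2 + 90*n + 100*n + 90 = 100*n^2 + 190*n + 90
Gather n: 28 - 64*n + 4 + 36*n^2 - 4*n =36*n^2 - 68*n + 32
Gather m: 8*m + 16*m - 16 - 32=24*m - 48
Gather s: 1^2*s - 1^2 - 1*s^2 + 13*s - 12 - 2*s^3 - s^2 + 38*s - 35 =-2*s^3 - 2*s^2 + 52*s - 48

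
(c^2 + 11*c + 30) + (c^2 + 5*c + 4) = 2*c^2 + 16*c + 34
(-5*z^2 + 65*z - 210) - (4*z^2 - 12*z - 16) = -9*z^2 + 77*z - 194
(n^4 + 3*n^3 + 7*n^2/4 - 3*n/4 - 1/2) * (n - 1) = n^5 + 2*n^4 - 5*n^3/4 - 5*n^2/2 + n/4 + 1/2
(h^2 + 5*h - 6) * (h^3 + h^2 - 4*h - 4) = h^5 + 6*h^4 - 5*h^3 - 30*h^2 + 4*h + 24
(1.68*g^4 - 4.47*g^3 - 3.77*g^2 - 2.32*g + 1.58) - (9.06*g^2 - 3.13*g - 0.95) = 1.68*g^4 - 4.47*g^3 - 12.83*g^2 + 0.81*g + 2.53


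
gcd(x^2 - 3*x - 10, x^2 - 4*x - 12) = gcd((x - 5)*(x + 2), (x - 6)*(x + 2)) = x + 2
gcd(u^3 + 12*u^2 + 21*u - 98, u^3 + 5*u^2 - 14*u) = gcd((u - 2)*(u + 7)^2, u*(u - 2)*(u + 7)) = u^2 + 5*u - 14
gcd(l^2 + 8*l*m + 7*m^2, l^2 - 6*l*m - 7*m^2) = l + m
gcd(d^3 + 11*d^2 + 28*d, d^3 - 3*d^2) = d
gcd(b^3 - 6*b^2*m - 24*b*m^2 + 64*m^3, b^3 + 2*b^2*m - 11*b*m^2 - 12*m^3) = b + 4*m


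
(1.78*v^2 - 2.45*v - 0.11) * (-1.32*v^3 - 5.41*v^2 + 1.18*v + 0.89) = -2.3496*v^5 - 6.3958*v^4 + 15.5001*v^3 - 0.7117*v^2 - 2.3103*v - 0.0979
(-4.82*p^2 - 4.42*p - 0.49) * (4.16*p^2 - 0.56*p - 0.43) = -20.0512*p^4 - 15.688*p^3 + 2.5094*p^2 + 2.175*p + 0.2107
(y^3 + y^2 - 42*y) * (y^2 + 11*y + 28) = y^5 + 12*y^4 - 3*y^3 - 434*y^2 - 1176*y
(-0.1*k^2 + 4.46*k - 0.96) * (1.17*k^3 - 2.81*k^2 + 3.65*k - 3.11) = -0.117*k^5 + 5.4992*k^4 - 14.0208*k^3 + 19.2876*k^2 - 17.3746*k + 2.9856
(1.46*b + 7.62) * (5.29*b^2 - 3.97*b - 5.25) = 7.7234*b^3 + 34.5136*b^2 - 37.9164*b - 40.005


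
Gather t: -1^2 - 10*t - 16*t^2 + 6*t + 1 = -16*t^2 - 4*t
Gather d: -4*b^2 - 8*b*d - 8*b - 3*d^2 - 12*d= -4*b^2 - 8*b - 3*d^2 + d*(-8*b - 12)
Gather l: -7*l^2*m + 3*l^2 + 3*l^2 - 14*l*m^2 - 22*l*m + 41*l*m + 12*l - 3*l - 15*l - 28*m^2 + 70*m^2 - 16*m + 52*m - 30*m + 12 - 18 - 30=l^2*(6 - 7*m) + l*(-14*m^2 + 19*m - 6) + 42*m^2 + 6*m - 36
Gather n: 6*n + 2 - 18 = 6*n - 16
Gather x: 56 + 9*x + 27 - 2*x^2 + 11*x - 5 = -2*x^2 + 20*x + 78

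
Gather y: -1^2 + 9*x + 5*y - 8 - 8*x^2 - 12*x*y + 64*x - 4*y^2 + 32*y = -8*x^2 + 73*x - 4*y^2 + y*(37 - 12*x) - 9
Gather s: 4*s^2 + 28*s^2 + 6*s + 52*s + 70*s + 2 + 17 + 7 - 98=32*s^2 + 128*s - 72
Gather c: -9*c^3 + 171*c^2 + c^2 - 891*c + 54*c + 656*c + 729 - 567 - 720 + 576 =-9*c^3 + 172*c^2 - 181*c + 18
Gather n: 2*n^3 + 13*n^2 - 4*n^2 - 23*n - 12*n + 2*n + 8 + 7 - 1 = 2*n^3 + 9*n^2 - 33*n + 14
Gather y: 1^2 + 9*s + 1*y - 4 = 9*s + y - 3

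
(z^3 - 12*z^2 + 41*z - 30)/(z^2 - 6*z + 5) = z - 6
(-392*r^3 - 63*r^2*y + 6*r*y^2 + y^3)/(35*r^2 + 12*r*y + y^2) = (-56*r^2 - r*y + y^2)/(5*r + y)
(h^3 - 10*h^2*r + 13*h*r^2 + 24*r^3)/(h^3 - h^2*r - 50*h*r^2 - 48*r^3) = (h - 3*r)/(h + 6*r)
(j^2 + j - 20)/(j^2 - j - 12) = (j + 5)/(j + 3)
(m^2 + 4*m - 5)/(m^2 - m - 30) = (m - 1)/(m - 6)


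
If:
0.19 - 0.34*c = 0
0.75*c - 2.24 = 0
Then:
No Solution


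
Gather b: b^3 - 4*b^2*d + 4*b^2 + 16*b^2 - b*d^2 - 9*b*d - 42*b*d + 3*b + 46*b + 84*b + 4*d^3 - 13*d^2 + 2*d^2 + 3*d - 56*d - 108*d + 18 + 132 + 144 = b^3 + b^2*(20 - 4*d) + b*(-d^2 - 51*d + 133) + 4*d^3 - 11*d^2 - 161*d + 294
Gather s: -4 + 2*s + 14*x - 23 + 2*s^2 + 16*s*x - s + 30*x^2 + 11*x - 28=2*s^2 + s*(16*x + 1) + 30*x^2 + 25*x - 55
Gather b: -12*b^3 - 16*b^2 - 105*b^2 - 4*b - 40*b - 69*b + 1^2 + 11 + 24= -12*b^3 - 121*b^2 - 113*b + 36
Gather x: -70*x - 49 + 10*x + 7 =-60*x - 42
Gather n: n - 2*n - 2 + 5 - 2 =1 - n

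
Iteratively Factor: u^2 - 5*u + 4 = (u - 1)*(u - 4)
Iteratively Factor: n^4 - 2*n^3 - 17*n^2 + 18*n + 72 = (n - 4)*(n^3 + 2*n^2 - 9*n - 18) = (n - 4)*(n + 2)*(n^2 - 9) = (n - 4)*(n + 2)*(n + 3)*(n - 3)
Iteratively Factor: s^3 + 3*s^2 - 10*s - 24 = (s + 4)*(s^2 - s - 6) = (s + 2)*(s + 4)*(s - 3)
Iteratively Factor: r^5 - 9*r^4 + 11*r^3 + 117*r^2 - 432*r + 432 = (r - 4)*(r^4 - 5*r^3 - 9*r^2 + 81*r - 108) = (r - 4)*(r + 4)*(r^3 - 9*r^2 + 27*r - 27) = (r - 4)*(r - 3)*(r + 4)*(r^2 - 6*r + 9) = (r - 4)*(r - 3)^2*(r + 4)*(r - 3)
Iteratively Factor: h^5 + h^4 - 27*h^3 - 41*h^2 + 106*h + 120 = (h - 2)*(h^4 + 3*h^3 - 21*h^2 - 83*h - 60) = (h - 2)*(h + 3)*(h^3 - 21*h - 20) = (h - 2)*(h + 3)*(h + 4)*(h^2 - 4*h - 5) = (h - 5)*(h - 2)*(h + 3)*(h + 4)*(h + 1)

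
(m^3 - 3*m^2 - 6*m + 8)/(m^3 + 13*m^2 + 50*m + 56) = (m^2 - 5*m + 4)/(m^2 + 11*m + 28)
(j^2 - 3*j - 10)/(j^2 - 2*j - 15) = (j + 2)/(j + 3)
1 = 1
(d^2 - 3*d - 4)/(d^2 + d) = (d - 4)/d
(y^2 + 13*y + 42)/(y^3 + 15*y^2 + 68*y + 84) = 1/(y + 2)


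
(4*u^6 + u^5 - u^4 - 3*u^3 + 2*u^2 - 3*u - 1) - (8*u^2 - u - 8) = 4*u^6 + u^5 - u^4 - 3*u^3 - 6*u^2 - 2*u + 7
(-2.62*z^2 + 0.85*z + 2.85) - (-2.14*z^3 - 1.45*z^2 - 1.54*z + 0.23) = 2.14*z^3 - 1.17*z^2 + 2.39*z + 2.62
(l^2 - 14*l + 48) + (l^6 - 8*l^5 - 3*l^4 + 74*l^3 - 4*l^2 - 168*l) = l^6 - 8*l^5 - 3*l^4 + 74*l^3 - 3*l^2 - 182*l + 48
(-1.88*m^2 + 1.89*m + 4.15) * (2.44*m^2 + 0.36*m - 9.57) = -4.5872*m^4 + 3.9348*m^3 + 28.798*m^2 - 16.5933*m - 39.7155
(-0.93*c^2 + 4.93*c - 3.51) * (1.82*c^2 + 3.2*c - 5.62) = -1.6926*c^4 + 5.9966*c^3 + 14.6144*c^2 - 38.9386*c + 19.7262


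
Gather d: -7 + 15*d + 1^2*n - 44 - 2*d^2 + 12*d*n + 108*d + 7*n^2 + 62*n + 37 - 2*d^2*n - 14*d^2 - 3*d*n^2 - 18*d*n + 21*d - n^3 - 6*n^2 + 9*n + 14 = d^2*(-2*n - 16) + d*(-3*n^2 - 6*n + 144) - n^3 + n^2 + 72*n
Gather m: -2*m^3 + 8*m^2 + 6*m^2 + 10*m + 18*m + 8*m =-2*m^3 + 14*m^2 + 36*m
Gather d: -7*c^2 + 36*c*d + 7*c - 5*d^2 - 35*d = -7*c^2 + 7*c - 5*d^2 + d*(36*c - 35)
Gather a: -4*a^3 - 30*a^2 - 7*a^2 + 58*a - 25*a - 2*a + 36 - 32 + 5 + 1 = -4*a^3 - 37*a^2 + 31*a + 10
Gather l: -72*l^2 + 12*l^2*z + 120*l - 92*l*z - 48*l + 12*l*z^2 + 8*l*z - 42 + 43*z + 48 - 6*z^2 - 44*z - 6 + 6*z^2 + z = l^2*(12*z - 72) + l*(12*z^2 - 84*z + 72)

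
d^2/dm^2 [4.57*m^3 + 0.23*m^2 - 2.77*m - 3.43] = 27.42*m + 0.46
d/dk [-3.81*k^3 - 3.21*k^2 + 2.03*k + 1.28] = -11.43*k^2 - 6.42*k + 2.03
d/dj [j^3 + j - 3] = 3*j^2 + 1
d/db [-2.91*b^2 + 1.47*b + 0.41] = 1.47 - 5.82*b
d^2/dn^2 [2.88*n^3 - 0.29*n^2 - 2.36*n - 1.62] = 17.28*n - 0.58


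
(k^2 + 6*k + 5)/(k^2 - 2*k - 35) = (k + 1)/(k - 7)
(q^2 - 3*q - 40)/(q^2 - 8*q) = (q + 5)/q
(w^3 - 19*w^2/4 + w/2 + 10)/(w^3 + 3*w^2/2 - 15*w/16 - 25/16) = 4*(w^2 - 6*w + 8)/(4*w^2 + w - 5)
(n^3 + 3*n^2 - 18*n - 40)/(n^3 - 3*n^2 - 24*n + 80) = (n + 2)/(n - 4)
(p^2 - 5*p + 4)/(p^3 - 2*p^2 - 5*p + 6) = (p - 4)/(p^2 - p - 6)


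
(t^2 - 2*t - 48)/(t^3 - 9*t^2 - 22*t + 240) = (t + 6)/(t^2 - t - 30)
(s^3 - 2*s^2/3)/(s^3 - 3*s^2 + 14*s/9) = 3*s/(3*s - 7)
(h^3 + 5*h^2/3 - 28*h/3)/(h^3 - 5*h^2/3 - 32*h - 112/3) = h*(3*h - 7)/(3*h^2 - 17*h - 28)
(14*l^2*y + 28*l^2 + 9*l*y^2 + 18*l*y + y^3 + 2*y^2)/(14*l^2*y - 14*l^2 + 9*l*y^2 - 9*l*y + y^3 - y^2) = (y + 2)/(y - 1)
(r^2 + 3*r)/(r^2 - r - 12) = r/(r - 4)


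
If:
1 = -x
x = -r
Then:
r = 1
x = -1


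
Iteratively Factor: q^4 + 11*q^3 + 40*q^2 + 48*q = (q)*(q^3 + 11*q^2 + 40*q + 48) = q*(q + 4)*(q^2 + 7*q + 12) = q*(q + 4)^2*(q + 3)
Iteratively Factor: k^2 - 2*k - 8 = (k + 2)*(k - 4)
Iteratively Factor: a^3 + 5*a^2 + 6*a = (a + 2)*(a^2 + 3*a) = a*(a + 2)*(a + 3)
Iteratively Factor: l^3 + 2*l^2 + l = (l + 1)*(l^2 + l) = l*(l + 1)*(l + 1)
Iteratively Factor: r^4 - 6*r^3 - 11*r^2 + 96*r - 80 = (r - 4)*(r^3 - 2*r^2 - 19*r + 20) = (r - 4)*(r - 1)*(r^2 - r - 20) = (r - 5)*(r - 4)*(r - 1)*(r + 4)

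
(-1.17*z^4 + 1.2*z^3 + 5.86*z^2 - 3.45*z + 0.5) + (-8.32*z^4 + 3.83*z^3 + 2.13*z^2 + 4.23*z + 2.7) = -9.49*z^4 + 5.03*z^3 + 7.99*z^2 + 0.78*z + 3.2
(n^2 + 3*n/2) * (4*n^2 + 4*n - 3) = 4*n^4 + 10*n^3 + 3*n^2 - 9*n/2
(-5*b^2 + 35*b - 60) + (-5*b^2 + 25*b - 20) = -10*b^2 + 60*b - 80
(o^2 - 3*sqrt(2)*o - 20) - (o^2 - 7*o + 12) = -3*sqrt(2)*o + 7*o - 32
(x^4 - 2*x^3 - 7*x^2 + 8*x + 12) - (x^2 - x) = x^4 - 2*x^3 - 8*x^2 + 9*x + 12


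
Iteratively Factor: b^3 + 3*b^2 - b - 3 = (b + 3)*(b^2 - 1) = (b + 1)*(b + 3)*(b - 1)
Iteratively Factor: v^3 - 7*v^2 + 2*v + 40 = (v - 4)*(v^2 - 3*v - 10) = (v - 4)*(v + 2)*(v - 5)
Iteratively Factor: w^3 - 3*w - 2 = (w + 1)*(w^2 - w - 2) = (w - 2)*(w + 1)*(w + 1)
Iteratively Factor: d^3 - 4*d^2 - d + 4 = (d - 4)*(d^2 - 1) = (d - 4)*(d - 1)*(d + 1)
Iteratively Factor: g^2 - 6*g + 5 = (g - 1)*(g - 5)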